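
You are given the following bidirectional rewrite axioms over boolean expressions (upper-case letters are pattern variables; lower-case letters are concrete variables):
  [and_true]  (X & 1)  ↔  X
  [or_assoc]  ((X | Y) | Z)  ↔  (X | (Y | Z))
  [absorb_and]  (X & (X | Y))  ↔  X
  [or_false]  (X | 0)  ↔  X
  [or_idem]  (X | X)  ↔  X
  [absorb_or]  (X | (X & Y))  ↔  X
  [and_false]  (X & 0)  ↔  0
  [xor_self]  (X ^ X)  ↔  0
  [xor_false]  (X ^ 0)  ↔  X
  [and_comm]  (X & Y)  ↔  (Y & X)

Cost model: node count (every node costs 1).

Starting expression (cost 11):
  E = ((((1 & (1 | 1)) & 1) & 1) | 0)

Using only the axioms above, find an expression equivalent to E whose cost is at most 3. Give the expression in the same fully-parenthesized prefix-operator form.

(1) (1 & (1 | 1))  =[absorb_and →]=  1    ⊢ (((1 & 1) & 1) | 0)
(2) (((1 & 1) & 1) | 0)  =[or_false →]=  ((1 & 1) & 1)
(3) (1 & 1)  =[and_true →]=  1    ⊢ cost 3, within 3

(1 & 1)   [cost 3]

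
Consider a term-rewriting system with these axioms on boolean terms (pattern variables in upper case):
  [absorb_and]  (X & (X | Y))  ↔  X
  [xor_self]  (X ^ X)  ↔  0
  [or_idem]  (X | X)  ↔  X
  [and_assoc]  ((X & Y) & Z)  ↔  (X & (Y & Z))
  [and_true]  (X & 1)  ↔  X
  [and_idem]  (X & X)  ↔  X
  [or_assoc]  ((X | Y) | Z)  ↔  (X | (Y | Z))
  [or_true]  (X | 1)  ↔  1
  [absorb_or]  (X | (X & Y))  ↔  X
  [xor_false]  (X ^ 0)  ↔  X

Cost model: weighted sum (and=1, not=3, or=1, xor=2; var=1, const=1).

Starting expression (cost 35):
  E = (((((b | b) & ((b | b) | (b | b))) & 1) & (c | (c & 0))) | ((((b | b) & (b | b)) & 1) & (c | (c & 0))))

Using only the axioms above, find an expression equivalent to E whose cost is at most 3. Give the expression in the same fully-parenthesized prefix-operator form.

(1) ((b | b) | (b | b))  =[or_idem →]=  (b | b)    ⊢ (((((b | b) & (b | b)) & 1) & (c | (c & 0))) | ((((b | b) & (b | b)) & 1) & (c | (c & 0))))
(2) (((((b | b) & (b | b)) & 1) & (c | (c & 0))) | ((((b | b) & (b | b)) & 1) & (c | (c & 0))))  =[or_idem →]=  ((((b | b) & (b | b)) & 1) & (c | (c & 0)))
(3) (c | (c & 0))  =[absorb_or →]=  c    ⊢ ((((b | b) & (b | b)) & 1) & c)
(4) (b | b)  =[or_idem →]=  b    ⊢ (((b & (b | b)) & 1) & c)
(5) ((b & (b | b)) & 1)  =[and_true →]=  (b & (b | b))    ⊢ ((b & (b | b)) & c)
(6) (b & (b | b))  =[absorb_and →]=  b    ⊢ cost 3, within 3

(b & c)   [cost 3]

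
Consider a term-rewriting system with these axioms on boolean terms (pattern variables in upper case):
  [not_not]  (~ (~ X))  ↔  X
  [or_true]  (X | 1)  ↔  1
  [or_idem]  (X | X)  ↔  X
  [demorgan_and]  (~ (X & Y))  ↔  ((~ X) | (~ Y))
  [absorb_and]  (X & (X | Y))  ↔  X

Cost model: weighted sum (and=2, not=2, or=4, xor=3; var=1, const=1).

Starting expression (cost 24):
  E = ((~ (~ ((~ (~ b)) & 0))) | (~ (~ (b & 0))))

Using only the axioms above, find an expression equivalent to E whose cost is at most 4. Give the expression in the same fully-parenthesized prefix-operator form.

(b & 0)   [cost 4]

1. [not_not →] (~ (~ b))  →  b;  E = ((~ (~ (b & 0))) | (~ (~ (b & 0))))
2. [or_idem →] ((~ (~ (b & 0))) | (~ (~ (b & 0))))  →  (~ (~ (b & 0)))
3. [not_not →] (~ (~ (b & 0)))  →  (b & 0);  cost 4 ≤ 4, done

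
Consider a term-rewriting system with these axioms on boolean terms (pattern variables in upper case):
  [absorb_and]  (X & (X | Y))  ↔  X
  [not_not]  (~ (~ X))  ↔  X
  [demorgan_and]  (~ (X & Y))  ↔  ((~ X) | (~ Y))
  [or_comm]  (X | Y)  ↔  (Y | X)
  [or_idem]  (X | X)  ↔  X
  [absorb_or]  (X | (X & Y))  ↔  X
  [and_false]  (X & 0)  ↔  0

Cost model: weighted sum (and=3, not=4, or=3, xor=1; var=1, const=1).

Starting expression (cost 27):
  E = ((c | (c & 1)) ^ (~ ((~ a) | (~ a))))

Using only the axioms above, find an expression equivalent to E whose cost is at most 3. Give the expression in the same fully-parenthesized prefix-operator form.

1. [absorb_or →] (c | (c & 1))  →  c;  E = (c ^ (~ ((~ a) | (~ a))))
2. [or_idem →] ((~ a) | (~ a))  →  (~ a);  E = (c ^ (~ (~ a)))
3. [not_not →] (~ (~ a))  →  a;  cost 3 ≤ 3, done

(c ^ a)   [cost 3]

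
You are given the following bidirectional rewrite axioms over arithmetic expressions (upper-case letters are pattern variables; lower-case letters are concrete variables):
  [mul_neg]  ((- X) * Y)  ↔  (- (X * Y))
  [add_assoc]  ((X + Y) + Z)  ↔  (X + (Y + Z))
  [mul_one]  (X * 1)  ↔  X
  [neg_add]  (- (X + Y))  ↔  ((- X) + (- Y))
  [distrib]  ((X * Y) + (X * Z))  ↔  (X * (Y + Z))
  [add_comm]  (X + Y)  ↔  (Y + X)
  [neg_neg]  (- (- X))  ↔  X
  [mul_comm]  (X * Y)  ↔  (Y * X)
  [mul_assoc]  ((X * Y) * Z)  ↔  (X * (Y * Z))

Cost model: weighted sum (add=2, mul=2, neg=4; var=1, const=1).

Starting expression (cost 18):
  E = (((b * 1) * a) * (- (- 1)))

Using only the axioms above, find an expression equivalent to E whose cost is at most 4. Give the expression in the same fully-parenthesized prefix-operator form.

(b * a)   [cost 4]

step 1: mul_one (→) rewrites (b * 1) into b, now ((b * a) * (- (- 1)))
step 2: neg_neg (→) rewrites (- (- 1)) into 1, now ((b * a) * 1)
step 3: mul_one (→) rewrites ((b * a) * 1) into (b * a), reaching cost 4 (bound 4)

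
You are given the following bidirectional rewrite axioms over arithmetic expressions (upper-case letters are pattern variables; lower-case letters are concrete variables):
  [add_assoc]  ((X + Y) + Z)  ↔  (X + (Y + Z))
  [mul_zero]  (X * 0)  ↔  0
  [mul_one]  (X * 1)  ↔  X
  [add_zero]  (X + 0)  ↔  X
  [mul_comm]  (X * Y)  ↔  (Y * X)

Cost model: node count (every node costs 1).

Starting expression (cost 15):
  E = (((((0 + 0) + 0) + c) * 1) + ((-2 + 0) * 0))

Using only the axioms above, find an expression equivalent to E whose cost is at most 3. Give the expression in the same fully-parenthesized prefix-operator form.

(1) ((((0 + 0) + 0) + c) * 1)  =[mul_one →]=  (((0 + 0) + 0) + c)    ⊢ ((((0 + 0) + 0) + c) + ((-2 + 0) * 0))
(2) (-2 + 0)  =[add_zero →]=  -2    ⊢ ((((0 + 0) + 0) + c) + (-2 * 0))
(3) (-2 * 0)  =[mul_zero →]=  0    ⊢ ((((0 + 0) + 0) + c) + 0)
(4) ((0 + 0) + 0)  =[add_zero →]=  (0 + 0)    ⊢ (((0 + 0) + c) + 0)
(5) (((0 + 0) + c) + 0)  =[add_zero →]=  ((0 + 0) + c)
(6) (0 + 0)  =[add_zero →]=  0    ⊢ cost 3, within 3

(0 + c)   [cost 3]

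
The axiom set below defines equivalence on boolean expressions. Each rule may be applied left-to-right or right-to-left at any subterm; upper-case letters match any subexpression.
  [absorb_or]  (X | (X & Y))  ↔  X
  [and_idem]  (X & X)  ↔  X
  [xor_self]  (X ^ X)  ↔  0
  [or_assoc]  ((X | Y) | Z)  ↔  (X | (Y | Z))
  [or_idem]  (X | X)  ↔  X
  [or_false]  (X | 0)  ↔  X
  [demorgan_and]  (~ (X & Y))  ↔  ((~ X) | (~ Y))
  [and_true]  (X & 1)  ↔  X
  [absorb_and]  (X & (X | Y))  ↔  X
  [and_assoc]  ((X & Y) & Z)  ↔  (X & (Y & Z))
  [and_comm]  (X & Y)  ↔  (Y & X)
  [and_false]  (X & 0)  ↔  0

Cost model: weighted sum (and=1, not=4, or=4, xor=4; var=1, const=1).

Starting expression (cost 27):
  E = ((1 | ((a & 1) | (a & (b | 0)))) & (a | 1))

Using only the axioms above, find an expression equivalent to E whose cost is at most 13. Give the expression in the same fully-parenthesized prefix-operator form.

((1 | a) & (a | 1))   [cost 13]

step 1: or_false (→) rewrites (b | 0) into b, now ((1 | ((a & 1) | (a & b))) & (a | 1))
step 2: and_true (→) rewrites (a & 1) into a, now ((1 | (a | (a & b))) & (a | 1))
step 3: absorb_or (→) rewrites (a | (a & b)) into a, reaching cost 13 (bound 13)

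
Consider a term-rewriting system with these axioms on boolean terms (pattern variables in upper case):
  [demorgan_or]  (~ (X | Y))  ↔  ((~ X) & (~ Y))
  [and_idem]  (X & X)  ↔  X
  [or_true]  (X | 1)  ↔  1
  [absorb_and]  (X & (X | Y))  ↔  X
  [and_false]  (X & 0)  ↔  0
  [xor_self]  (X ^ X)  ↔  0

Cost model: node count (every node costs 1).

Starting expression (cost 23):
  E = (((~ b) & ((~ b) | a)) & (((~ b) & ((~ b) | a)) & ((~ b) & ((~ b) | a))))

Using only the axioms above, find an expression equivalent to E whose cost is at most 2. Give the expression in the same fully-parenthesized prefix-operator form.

1. [and_idem →] (((~ b) & ((~ b) | a)) & ((~ b) & ((~ b) | a)))  →  ((~ b) & ((~ b) | a));  E = (((~ b) & ((~ b) | a)) & ((~ b) & ((~ b) | a)))
2. [and_idem →] (((~ b) & ((~ b) | a)) & ((~ b) & ((~ b) | a)))  →  ((~ b) & ((~ b) | a))
3. [absorb_and →] ((~ b) & ((~ b) | a))  →  (~ b);  cost 2 ≤ 2, done

(~ b)   [cost 2]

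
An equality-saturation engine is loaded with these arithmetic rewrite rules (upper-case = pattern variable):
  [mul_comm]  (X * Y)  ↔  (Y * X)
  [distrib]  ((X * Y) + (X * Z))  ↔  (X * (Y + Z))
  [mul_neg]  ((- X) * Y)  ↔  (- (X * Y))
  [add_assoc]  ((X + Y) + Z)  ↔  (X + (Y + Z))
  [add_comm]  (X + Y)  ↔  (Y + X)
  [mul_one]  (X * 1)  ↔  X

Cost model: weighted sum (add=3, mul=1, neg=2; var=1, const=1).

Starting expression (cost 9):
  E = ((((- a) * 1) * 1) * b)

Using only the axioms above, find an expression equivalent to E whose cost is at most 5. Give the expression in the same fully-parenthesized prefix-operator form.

((- a) * b)   [cost 5]

1. [mul_one →] ((- a) * 1)  →  (- a);  E = (((- a) * 1) * b)
2. [mul_one →] ((- a) * 1)  →  (- a);  cost 5 ≤ 5, done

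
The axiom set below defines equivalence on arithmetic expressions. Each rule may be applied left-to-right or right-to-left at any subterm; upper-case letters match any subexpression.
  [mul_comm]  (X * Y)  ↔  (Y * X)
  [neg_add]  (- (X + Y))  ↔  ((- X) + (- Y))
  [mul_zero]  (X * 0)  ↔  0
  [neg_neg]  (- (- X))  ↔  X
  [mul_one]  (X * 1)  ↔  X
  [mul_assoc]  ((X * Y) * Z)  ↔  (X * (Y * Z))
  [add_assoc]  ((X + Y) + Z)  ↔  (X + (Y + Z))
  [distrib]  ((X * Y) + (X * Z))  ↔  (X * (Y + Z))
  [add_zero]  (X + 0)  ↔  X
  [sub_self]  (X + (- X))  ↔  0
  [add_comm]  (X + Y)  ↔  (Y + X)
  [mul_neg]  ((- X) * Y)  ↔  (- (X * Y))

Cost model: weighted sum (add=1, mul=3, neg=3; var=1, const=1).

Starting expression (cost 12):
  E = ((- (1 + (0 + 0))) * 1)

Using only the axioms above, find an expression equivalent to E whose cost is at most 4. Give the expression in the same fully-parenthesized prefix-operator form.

(1) (0 + 0)  =[add_zero →]=  0    ⊢ ((- (1 + 0)) * 1)
(2) (1 + 0)  =[add_zero →]=  1    ⊢ ((- 1) * 1)
(3) ((- 1) * 1)  =[mul_one →]=  (- 1)    ⊢ cost 4, within 4

(- 1)   [cost 4]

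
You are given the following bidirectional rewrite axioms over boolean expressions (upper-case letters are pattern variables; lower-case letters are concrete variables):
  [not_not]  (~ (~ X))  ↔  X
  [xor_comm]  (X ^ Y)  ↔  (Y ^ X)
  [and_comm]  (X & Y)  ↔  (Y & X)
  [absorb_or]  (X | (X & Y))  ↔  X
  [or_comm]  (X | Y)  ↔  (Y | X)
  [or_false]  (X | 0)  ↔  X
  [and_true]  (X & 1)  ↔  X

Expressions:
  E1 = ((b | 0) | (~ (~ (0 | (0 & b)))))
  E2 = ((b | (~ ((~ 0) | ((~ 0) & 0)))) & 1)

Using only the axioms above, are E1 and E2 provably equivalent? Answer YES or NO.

1. [not_not →] (~ (~ (0 | (0 & b))))  →  (0 | (0 & b));  E1 = ((b | 0) | (0 | (0 & b)))
2. [absorb_or →] (0 | (0 & b))  →  0;  E1 = ((b | 0) | 0)
3. [or_false →] (b | 0)  →  b;  E1 = (b | 0)
4. [not_not ←] 0  →  (~ (~ 0));  E1 = (b | (~ (~ 0)))
5. [and_true ←] (b | (~ (~ 0)))  →  ((b | (~ (~ 0))) & 1)
6. [absorb_or ←] (~ 0)  →  ((~ 0) | ((~ 0) & 0));  this is E2

YES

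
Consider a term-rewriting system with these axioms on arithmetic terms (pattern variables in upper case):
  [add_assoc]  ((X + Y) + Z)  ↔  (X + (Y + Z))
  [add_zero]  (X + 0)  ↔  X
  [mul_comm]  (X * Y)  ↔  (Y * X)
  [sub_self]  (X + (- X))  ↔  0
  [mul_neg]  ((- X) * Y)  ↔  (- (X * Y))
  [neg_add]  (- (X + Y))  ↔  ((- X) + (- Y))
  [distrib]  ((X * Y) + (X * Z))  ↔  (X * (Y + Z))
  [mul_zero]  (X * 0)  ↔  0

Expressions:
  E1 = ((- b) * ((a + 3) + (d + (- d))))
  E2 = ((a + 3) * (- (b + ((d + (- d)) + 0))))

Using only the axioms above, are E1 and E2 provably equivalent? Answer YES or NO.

1. [mul_comm →] ((- b) * ((a + 3) + (d + (- d))))  →  (((a + 3) + (d + (- d))) * (- b))
2. [sub_self →] (d + (- d))  →  0;  E1 = (((a + 3) + 0) * (- b))
3. [add_zero →] ((a + 3) + 0)  →  (a + 3);  E1 = ((a + 3) * (- b))
4. [add_zero ←] b  →  (b + 0);  E1 = ((a + 3) * (- (b + 0)))
5. [sub_self ←] 0  →  (d + (- d));  E1 = ((a + 3) * (- (b + (d + (- d)))))
6. [add_zero ←] (d + (- d))  →  ((d + (- d)) + 0);  this is E2

YES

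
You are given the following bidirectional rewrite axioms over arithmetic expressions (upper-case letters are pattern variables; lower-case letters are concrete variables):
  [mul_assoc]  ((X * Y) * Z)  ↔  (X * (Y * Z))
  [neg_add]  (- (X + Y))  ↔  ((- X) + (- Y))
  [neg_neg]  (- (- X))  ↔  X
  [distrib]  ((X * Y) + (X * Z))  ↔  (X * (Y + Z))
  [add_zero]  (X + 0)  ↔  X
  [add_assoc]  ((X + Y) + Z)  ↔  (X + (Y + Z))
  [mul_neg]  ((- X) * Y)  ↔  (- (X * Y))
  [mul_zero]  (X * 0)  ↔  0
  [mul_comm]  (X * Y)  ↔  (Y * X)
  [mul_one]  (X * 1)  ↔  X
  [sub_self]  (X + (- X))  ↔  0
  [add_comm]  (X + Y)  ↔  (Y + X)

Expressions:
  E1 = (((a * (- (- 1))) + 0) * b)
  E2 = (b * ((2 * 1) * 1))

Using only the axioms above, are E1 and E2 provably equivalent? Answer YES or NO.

NO

All listed rules preserve value, hence provable equivalence implies equal values everywhere; look for a separating assignment.
a=0, b=1 gives E1 ↦ 0, E2 ↦ 2; values differ ⇒ not provably equivalent.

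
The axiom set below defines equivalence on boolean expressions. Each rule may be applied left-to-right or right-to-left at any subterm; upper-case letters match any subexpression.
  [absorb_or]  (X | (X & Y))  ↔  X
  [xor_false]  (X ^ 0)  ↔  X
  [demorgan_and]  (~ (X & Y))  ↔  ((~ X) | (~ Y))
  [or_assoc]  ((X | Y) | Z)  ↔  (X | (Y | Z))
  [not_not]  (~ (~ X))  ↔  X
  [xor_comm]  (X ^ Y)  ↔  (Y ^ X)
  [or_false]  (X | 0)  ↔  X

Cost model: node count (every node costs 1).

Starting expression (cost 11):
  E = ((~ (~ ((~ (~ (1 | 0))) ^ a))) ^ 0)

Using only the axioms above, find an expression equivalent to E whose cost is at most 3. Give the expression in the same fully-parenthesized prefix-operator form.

(1 ^ a)   [cost 3]

step 1: not_not (→) rewrites (~ (~ (1 | 0))) into (1 | 0), now ((~ (~ ((1 | 0) ^ a))) ^ 0)
step 2: xor_false (→) rewrites ((~ (~ ((1 | 0) ^ a))) ^ 0) into (~ (~ ((1 | 0) ^ a)))
step 3: or_false (→) rewrites (1 | 0) into 1, now (~ (~ (1 ^ a)))
step 4: not_not (→) rewrites (~ (~ (1 ^ a))) into (1 ^ a), reaching cost 3 (bound 3)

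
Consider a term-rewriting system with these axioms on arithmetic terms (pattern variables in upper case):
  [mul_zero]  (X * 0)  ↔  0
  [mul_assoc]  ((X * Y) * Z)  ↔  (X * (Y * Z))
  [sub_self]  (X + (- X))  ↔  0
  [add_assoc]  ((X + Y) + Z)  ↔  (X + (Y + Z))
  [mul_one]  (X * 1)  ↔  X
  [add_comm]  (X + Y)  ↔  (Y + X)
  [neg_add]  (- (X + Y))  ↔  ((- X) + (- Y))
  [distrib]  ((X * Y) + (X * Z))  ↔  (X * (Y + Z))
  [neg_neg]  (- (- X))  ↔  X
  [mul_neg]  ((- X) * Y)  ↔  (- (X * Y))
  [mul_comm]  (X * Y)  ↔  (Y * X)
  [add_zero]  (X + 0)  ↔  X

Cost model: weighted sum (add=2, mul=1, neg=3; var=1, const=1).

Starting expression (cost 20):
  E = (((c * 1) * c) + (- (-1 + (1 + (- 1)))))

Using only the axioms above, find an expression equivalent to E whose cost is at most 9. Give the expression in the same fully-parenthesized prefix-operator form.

((c * c) + (- -1))   [cost 9]

(1) (1 + (- 1))  =[sub_self →]=  0    ⊢ (((c * 1) * c) + (- (-1 + 0)))
(2) (c * 1)  =[mul_one →]=  c    ⊢ ((c * c) + (- (-1 + 0)))
(3) (-1 + 0)  =[add_zero →]=  -1    ⊢ cost 9, within 9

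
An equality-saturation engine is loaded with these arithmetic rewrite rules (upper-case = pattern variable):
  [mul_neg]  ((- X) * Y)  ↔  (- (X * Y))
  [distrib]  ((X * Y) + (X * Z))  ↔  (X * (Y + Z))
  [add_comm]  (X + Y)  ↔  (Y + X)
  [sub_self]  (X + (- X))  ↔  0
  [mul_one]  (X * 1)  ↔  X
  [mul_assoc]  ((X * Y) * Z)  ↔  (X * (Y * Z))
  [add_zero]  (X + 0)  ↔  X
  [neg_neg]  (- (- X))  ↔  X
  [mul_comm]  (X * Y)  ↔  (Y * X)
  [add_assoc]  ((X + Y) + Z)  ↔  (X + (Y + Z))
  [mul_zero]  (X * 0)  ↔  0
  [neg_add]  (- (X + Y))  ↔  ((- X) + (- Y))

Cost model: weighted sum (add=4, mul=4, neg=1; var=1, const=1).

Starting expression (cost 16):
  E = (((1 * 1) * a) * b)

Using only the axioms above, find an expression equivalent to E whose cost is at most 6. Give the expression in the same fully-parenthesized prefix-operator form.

(a * b)   [cost 6]

1. [mul_comm →] ((1 * 1) * a)  →  (a * (1 * 1));  E = ((a * (1 * 1)) * b)
2. [mul_one →] (1 * 1)  →  1;  E = ((a * 1) * b)
3. [mul_one →] (a * 1)  →  a;  cost 6 ≤ 6, done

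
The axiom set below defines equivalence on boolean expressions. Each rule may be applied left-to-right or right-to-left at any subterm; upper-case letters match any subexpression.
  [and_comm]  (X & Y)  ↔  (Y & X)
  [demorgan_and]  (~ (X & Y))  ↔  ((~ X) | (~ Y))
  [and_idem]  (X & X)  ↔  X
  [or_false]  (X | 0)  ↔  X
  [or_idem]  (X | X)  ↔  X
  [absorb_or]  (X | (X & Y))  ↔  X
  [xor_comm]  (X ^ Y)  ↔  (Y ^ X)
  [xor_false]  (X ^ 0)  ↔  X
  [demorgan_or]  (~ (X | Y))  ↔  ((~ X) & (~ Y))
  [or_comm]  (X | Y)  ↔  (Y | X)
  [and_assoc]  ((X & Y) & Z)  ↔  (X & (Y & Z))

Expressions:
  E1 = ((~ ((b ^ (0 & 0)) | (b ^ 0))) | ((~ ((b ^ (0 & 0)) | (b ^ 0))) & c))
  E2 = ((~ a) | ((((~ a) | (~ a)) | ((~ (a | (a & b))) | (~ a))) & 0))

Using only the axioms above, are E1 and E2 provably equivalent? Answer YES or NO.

All listed rules preserve value, hence provable equivalence implies equal values everywhere; look for a separating assignment.
a=0, b=1, c=0 gives E1 ↦ 0, E2 ↦ 1; values differ ⇒ not provably equivalent.

NO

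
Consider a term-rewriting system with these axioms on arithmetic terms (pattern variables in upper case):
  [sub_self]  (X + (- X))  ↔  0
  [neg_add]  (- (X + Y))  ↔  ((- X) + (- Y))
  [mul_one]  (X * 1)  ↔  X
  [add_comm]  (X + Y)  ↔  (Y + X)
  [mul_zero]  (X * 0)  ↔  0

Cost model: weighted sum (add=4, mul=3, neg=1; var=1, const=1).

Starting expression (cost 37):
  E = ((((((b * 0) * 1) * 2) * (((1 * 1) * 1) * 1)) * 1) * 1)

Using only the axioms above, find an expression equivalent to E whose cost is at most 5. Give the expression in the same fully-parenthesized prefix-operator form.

(1) ((((((b * 0) * 1) * 2) * (((1 * 1) * 1) * 1)) * 1) * 1)  =[mul_one →]=  (((((b * 0) * 1) * 2) * (((1 * 1) * 1) * 1)) * 1)
(2) (1 * 1)  =[mul_one →]=  1    ⊢ (((((b * 0) * 1) * 2) * ((1 * 1) * 1)) * 1)
(3) (1 * 1)  =[mul_one →]=  1    ⊢ (((((b * 0) * 1) * 2) * (1 * 1)) * 1)
(4) ((b * 0) * 1)  =[mul_one →]=  (b * 0)    ⊢ ((((b * 0) * 2) * (1 * 1)) * 1)
(5) (1 * 1)  =[mul_one →]=  1    ⊢ ((((b * 0) * 2) * 1) * 1)
(6) ((((b * 0) * 2) * 1) * 1)  =[mul_one →]=  (((b * 0) * 2) * 1)
(7) (b * 0)  =[mul_zero →]=  0    ⊢ ((0 * 2) * 1)
(8) ((0 * 2) * 1)  =[mul_one →]=  (0 * 2)    ⊢ cost 5, within 5

(0 * 2)   [cost 5]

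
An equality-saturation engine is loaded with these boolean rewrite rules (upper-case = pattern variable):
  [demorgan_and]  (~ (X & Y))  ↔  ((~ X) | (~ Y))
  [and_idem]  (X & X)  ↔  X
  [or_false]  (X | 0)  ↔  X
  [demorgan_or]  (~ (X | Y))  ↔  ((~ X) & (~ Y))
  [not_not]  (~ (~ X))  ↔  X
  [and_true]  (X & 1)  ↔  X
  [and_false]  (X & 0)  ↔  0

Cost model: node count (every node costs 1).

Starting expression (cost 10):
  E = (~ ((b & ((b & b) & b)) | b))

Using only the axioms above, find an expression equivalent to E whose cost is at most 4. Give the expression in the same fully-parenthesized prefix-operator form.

(~ (b | b))   [cost 4]

1. [and_idem →] (b & b)  →  b;  E = (~ ((b & (b & b)) | b))
2. [and_idem →] (b & b)  →  b;  E = (~ ((b & b) | b))
3. [and_idem →] (b & b)  →  b;  cost 4 ≤ 4, done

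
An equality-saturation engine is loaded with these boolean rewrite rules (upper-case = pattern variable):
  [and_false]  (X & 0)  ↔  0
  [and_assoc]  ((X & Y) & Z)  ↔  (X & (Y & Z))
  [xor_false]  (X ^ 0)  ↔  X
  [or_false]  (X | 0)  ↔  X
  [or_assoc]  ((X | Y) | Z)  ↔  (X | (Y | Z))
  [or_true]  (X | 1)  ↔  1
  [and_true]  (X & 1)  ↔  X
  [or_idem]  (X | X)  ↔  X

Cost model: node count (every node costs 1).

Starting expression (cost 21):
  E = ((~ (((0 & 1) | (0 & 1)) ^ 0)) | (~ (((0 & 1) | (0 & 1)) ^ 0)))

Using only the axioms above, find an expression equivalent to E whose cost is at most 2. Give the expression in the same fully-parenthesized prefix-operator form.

step 1: or_idem (→) rewrites ((~ (((0 & 1) | (0 & 1)) ^ 0)) | (~ (((0 & 1) | (0 & 1)) ^ 0))) into (~ (((0 & 1) | (0 & 1)) ^ 0))
step 2: or_idem (→) rewrites ((0 & 1) | (0 & 1)) into (0 & 1), now (~ ((0 & 1) ^ 0))
step 3: xor_false (→) rewrites ((0 & 1) ^ 0) into (0 & 1), now (~ (0 & 1))
step 4: and_true (→) rewrites (0 & 1) into 0, reaching cost 2 (bound 2)

(~ 0)   [cost 2]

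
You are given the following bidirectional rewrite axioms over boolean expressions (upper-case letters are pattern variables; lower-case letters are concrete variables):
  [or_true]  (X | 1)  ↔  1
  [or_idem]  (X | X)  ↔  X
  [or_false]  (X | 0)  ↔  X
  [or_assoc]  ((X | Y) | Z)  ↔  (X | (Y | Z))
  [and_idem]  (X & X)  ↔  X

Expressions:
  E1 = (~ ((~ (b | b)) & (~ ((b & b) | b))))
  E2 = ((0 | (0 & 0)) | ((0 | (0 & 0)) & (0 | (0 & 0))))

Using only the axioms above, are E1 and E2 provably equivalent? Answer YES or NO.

Every axiom is a valid identity, so a rewrite proof would force E1 and E2 to agree under every assignment.
At b=1: E1 = 1 but E2 = 0; they differ, so no derivation exists.

NO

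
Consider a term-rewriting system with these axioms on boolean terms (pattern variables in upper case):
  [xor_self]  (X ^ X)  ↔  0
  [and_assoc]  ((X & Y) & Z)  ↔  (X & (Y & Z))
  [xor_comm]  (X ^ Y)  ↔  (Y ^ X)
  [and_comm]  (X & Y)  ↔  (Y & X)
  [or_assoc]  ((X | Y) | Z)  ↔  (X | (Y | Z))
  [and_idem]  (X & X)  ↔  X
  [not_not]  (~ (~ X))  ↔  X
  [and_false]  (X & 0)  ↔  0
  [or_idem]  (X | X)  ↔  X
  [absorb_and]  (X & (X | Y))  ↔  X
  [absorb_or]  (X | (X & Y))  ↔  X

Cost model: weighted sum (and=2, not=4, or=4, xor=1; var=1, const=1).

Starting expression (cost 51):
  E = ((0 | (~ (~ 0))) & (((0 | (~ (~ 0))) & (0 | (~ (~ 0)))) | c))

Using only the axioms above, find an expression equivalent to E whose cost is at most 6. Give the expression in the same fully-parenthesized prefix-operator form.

1. [and_idem →] ((0 | (~ (~ 0))) & (0 | (~ (~ 0))))  →  (0 | (~ (~ 0)));  E = ((0 | (~ (~ 0))) & ((0 | (~ (~ 0))) | c))
2. [not_not →] (~ (~ 0))  →  0;  E = ((0 | (~ (~ 0))) & ((0 | 0) | c))
3. [not_not →] (~ (~ 0))  →  0;  E = ((0 | 0) & ((0 | 0) | c))
4. [absorb_and →] ((0 | 0) & ((0 | 0) | c))  →  (0 | 0);  cost 6 ≤ 6, done

(0 | 0)   [cost 6]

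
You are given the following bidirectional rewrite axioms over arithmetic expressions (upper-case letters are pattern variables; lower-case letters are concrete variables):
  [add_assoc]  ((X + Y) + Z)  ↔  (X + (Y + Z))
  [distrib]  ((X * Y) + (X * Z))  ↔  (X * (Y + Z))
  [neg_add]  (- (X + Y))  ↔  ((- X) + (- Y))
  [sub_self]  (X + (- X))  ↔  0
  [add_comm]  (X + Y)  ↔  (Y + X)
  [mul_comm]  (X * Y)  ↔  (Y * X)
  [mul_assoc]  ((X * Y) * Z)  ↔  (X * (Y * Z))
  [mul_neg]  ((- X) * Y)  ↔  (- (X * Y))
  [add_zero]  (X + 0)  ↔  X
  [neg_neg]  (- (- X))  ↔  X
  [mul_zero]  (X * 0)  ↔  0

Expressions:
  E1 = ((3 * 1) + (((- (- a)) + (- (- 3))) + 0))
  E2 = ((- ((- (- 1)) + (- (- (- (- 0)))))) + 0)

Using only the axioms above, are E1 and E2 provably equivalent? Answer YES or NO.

NO

All listed rules preserve value, hence provable equivalence implies equal values everywhere; look for a separating assignment.
a=0 gives E1 ↦ 6, E2 ↦ -1; values differ ⇒ not provably equivalent.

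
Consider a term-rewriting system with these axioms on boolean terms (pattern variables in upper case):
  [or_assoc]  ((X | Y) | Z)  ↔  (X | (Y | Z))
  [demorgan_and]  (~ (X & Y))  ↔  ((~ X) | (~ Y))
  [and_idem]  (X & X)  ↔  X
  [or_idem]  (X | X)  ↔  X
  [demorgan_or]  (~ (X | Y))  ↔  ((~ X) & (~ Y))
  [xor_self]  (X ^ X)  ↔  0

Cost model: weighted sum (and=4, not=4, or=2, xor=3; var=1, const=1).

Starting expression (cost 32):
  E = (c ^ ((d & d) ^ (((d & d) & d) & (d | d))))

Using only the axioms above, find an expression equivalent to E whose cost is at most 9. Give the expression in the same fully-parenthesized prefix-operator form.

(c ^ (d ^ d))   [cost 9]

step 1: and_idem (→) rewrites (d & d) into d, now (c ^ ((d & d) ^ ((d & d) & (d | d))))
step 2: and_idem (→) rewrites (d & d) into d, now (c ^ ((d & d) ^ (d & (d | d))))
step 3: and_idem (→) rewrites (d & d) into d, now (c ^ (d ^ (d & (d | d))))
step 4: or_idem (→) rewrites (d | d) into d, now (c ^ (d ^ (d & d)))
step 5: and_idem (→) rewrites (d & d) into d, reaching cost 9 (bound 9)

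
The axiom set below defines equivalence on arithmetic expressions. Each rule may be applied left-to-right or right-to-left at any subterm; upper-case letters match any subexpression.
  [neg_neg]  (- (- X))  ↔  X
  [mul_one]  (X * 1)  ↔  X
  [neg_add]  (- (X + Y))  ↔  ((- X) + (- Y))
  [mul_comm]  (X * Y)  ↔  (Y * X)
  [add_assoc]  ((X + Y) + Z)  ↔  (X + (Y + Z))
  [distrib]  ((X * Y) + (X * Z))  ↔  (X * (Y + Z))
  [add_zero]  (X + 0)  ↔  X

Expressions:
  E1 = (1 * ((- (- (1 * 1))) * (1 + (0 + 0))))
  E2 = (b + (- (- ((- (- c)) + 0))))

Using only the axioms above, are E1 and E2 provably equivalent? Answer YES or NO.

NO

Every axiom is a valid identity, so a rewrite proof would force E1 and E2 to agree under every assignment.
At b=0, c=0: E1 = 1 but E2 = 0; they differ, so no derivation exists.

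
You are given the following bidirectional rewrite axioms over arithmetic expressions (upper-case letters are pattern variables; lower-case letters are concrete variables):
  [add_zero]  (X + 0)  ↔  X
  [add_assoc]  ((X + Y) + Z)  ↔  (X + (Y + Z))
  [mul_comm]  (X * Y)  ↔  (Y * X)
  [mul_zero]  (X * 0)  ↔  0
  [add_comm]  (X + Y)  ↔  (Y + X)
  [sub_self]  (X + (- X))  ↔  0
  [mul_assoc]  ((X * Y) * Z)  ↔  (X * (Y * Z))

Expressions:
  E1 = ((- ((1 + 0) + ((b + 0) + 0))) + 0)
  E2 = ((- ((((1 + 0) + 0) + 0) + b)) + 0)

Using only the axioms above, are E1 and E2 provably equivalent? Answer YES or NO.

1. [add_zero →] ((- ((1 + 0) + ((b + 0) + 0))) + 0)  →  (- ((1 + 0) + ((b + 0) + 0)))
2. [add_zero →] (b + 0)  →  b;  E1 = (- ((1 + 0) + (b + 0)))
3. [add_zero →] (b + 0)  →  b;  E1 = (- ((1 + 0) + b))
4. [add_zero →] (1 + 0)  →  1;  E1 = (- (1 + b))
5. [add_zero ←] (- (1 + b))  →  ((- (1 + b)) + 0)
6. [add_zero ←] 1  →  (1 + 0);  E1 = ((- ((1 + 0) + b)) + 0)
7. [add_zero ←] 1  →  (1 + 0);  E1 = ((- (((1 + 0) + 0) + b)) + 0)
8. [add_zero ←] (1 + 0)  →  ((1 + 0) + 0);  this is E2

YES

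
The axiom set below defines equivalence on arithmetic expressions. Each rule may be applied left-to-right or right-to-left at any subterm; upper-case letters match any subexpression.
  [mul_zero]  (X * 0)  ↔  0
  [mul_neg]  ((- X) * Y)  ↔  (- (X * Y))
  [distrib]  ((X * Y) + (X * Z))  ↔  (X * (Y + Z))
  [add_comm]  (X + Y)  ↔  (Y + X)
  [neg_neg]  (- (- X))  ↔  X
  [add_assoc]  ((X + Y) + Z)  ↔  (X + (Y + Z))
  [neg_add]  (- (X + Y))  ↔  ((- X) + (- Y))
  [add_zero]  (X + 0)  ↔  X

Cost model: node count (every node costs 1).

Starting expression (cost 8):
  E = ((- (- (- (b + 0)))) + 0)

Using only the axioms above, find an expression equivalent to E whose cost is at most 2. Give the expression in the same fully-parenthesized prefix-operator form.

step 1: add_zero (→) rewrites ((- (- (- (b + 0)))) + 0) into (- (- (- (b + 0))))
step 2: neg_neg (→) rewrites (- (- (b + 0))) into (b + 0), now (- (b + 0))
step 3: add_zero (→) rewrites (b + 0) into b, reaching cost 2 (bound 2)

(- b)   [cost 2]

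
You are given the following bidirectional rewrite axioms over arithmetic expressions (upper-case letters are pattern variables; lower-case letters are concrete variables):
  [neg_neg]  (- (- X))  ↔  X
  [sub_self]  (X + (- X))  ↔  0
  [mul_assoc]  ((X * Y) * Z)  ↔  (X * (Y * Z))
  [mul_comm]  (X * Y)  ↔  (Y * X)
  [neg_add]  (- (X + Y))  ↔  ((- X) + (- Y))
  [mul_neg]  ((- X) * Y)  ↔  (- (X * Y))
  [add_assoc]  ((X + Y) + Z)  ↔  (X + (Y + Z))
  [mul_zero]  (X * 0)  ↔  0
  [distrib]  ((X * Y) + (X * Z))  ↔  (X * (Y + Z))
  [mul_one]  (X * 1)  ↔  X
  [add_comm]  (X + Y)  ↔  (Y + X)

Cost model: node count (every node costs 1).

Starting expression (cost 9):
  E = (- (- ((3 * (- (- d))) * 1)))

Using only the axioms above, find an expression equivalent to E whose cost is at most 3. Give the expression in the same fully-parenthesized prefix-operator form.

(3 * d)   [cost 3]

1. [neg_neg →] (- (- d))  →  d;  E = (- (- ((3 * d) * 1)))
2. [neg_neg →] (- (- ((3 * d) * 1)))  →  ((3 * d) * 1)
3. [mul_one →] ((3 * d) * 1)  →  (3 * d);  cost 3 ≤ 3, done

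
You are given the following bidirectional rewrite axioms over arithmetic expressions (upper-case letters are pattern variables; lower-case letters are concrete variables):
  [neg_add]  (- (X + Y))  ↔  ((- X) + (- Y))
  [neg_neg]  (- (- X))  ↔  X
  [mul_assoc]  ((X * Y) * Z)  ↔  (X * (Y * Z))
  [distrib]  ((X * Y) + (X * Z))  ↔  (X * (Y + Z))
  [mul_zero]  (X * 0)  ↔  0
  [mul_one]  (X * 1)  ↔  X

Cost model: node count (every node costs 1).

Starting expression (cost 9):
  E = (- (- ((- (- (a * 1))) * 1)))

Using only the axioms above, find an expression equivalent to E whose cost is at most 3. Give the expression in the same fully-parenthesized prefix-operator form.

(- (- a))   [cost 3]

(1) (- (- ((- (- (a * 1))) * 1)))  =[neg_neg →]=  ((- (- (a * 1))) * 1)
(2) (a * 1)  =[mul_one →]=  a    ⊢ ((- (- a)) * 1)
(3) ((- (- a)) * 1)  =[mul_one →]=  (- (- a))    ⊢ cost 3, within 3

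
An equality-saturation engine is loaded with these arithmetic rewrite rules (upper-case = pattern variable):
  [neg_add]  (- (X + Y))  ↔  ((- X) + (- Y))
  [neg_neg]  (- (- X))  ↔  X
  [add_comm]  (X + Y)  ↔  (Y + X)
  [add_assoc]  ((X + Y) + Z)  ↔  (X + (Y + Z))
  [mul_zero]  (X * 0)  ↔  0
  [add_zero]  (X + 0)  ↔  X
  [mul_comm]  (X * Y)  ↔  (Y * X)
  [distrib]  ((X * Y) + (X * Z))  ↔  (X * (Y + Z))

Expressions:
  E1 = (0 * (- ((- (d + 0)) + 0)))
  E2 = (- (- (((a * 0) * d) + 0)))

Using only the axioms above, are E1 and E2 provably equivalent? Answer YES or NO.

YES

1. [add_zero →] (d + 0)  →  d;  E1 = (0 * (- ((- d) + 0)))
2. [add_zero →] ((- d) + 0)  →  (- d);  E1 = (0 * (- (- d)))
3. [neg_neg →] (- (- d))  →  d;  E1 = (0 * d)
4. [mul_zero ←] 0  →  (a * 0);  E1 = ((a * 0) * d)
5. [add_zero ←] ((a * 0) * d)  →  (((a * 0) * d) + 0)
6. [neg_neg ←] (((a * 0) * d) + 0)  →  (- (- (((a * 0) * d) + 0)));  this is E2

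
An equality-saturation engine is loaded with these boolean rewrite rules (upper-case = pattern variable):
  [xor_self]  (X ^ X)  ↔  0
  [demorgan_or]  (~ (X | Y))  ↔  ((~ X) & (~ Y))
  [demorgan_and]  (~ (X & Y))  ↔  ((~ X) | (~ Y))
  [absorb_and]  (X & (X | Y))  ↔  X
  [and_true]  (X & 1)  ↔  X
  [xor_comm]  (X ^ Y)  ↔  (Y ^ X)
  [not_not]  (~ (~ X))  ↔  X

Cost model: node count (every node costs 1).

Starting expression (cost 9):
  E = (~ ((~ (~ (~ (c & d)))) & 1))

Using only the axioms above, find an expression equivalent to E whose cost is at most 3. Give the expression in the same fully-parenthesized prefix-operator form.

step 1: and_true (→) rewrites ((~ (~ (~ (c & d)))) & 1) into (~ (~ (~ (c & d)))), now (~ (~ (~ (~ (c & d)))))
step 2: not_not (→) rewrites (~ (~ (~ (c & d)))) into (~ (c & d)), now (~ (~ (c & d)))
step 3: not_not (→) rewrites (~ (~ (c & d))) into (c & d), reaching cost 3 (bound 3)

(c & d)   [cost 3]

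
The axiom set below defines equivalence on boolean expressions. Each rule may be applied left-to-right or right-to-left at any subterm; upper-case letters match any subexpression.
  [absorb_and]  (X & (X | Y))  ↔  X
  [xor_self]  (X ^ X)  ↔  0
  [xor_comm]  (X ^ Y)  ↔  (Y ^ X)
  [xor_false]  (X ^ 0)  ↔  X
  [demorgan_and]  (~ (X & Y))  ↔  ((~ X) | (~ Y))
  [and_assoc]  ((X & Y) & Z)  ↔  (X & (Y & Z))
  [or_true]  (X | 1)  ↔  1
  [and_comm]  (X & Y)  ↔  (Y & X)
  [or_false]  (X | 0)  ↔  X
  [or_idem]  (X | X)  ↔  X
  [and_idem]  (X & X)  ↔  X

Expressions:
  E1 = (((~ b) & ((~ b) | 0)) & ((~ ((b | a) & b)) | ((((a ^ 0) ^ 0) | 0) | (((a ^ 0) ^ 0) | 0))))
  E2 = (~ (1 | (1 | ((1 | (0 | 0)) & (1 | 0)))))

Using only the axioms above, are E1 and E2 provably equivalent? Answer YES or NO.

Every axiom is a valid identity, so a rewrite proof would force E1 and E2 to agree under every assignment.
At a=0, b=0: E1 = 1 but E2 = 0; they differ, so no derivation exists.

NO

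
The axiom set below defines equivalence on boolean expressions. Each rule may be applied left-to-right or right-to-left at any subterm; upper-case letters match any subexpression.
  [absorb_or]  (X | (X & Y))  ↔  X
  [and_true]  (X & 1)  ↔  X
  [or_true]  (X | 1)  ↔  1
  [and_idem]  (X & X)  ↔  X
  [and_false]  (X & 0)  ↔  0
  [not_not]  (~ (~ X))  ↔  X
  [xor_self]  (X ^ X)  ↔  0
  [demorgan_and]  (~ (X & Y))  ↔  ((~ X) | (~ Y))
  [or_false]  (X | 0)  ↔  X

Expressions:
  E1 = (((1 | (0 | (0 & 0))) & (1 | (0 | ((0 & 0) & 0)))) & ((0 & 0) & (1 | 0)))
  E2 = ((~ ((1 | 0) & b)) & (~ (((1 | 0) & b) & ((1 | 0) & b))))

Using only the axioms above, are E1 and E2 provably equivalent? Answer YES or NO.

NO

Every axiom is a valid identity, so a rewrite proof would force E1 and E2 to agree under every assignment.
At b=0: E1 = 0 but E2 = 1; they differ, so no derivation exists.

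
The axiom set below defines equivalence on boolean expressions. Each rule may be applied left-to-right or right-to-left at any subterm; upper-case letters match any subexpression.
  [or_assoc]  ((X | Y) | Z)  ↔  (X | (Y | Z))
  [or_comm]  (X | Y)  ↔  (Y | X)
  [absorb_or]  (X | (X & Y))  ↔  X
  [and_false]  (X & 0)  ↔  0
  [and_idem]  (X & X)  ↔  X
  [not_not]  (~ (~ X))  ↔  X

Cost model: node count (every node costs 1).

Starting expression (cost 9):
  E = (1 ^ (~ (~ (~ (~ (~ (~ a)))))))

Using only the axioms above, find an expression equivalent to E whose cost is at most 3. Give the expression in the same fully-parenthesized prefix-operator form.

(1 ^ a)   [cost 3]

(1) (~ (~ (~ a)))  =[not_not →]=  (~ a)    ⊢ (1 ^ (~ (~ (~ (~ a)))))
(2) (~ (~ (~ (~ a))))  =[not_not →]=  (~ (~ a))    ⊢ (1 ^ (~ (~ a)))
(3) (~ (~ a))  =[not_not →]=  a    ⊢ cost 3, within 3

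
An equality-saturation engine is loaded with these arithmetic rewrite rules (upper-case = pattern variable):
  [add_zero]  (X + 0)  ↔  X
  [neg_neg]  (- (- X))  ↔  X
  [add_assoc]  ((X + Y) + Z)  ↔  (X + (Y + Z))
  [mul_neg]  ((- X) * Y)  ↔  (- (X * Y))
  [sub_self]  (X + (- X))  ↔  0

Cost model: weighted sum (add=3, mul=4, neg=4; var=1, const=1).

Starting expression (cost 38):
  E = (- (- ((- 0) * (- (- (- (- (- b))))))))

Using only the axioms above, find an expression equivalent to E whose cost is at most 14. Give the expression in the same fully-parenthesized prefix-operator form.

((- 0) * (- b))   [cost 14]

1. [neg_neg →] (- (- (- b)))  →  (- b);  E = (- (- ((- 0) * (- (- (- b))))))
2. [neg_neg →] (- (- ((- 0) * (- (- (- b))))))  →  ((- 0) * (- (- (- b))))
3. [neg_neg →] (- (- b))  →  b;  cost 14 ≤ 14, done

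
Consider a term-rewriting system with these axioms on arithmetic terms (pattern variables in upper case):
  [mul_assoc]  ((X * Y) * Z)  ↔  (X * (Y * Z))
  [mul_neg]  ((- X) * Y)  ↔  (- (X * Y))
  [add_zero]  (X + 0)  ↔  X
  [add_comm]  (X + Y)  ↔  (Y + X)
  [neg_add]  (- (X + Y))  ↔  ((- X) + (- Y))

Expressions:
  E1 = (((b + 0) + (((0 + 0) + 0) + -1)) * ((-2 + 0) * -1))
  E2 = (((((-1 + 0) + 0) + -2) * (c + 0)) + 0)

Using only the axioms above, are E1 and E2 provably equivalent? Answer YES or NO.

NO

The axioms are sound identities: if E1 ↔* E2 then E1 and E2 evaluate identically under any assignment.
Under b=0, c=0: E1 evaluates to -2, E2 to 0. Distinct ⇒ no rewrite sequence connects them.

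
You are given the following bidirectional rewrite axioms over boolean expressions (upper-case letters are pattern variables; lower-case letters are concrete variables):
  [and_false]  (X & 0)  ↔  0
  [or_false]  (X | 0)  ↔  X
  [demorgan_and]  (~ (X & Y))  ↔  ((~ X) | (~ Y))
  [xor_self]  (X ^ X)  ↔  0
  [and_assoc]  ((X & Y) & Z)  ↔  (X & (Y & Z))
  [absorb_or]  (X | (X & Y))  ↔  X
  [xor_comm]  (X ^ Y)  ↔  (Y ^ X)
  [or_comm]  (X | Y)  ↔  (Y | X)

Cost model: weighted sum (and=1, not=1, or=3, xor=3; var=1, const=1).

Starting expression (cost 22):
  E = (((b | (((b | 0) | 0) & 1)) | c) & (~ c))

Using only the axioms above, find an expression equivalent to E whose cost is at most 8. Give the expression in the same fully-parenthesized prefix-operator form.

1. [or_false →] ((b | 0) | 0)  →  (b | 0);  E = (((b | ((b | 0) & 1)) | c) & (~ c))
2. [or_false →] (b | 0)  →  b;  E = (((b | (b & 1)) | c) & (~ c))
3. [absorb_or →] (b | (b & 1))  →  b;  cost 8 ≤ 8, done

((b | c) & (~ c))   [cost 8]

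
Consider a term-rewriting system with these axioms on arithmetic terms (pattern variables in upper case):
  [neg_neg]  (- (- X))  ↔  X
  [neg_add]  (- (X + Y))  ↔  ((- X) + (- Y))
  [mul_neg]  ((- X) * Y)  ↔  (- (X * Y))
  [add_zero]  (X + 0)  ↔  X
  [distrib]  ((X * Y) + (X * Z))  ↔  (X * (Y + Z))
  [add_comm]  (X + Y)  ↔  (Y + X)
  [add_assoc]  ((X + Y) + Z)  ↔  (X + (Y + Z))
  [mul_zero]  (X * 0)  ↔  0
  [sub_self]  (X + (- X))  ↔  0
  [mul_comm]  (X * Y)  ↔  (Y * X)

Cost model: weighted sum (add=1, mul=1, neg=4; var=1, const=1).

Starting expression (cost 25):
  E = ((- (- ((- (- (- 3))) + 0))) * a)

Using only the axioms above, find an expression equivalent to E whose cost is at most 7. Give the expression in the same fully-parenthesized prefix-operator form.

(1) (- (- ((- (- (- 3))) + 0)))  =[neg_neg →]=  ((- (- (- 3))) + 0)    ⊢ (((- (- (- 3))) + 0) * a)
(2) (- (- (- 3)))  =[neg_neg →]=  (- 3)    ⊢ (((- 3) + 0) * a)
(3) ((- 3) + 0)  =[add_zero →]=  (- 3)    ⊢ cost 7, within 7

((- 3) * a)   [cost 7]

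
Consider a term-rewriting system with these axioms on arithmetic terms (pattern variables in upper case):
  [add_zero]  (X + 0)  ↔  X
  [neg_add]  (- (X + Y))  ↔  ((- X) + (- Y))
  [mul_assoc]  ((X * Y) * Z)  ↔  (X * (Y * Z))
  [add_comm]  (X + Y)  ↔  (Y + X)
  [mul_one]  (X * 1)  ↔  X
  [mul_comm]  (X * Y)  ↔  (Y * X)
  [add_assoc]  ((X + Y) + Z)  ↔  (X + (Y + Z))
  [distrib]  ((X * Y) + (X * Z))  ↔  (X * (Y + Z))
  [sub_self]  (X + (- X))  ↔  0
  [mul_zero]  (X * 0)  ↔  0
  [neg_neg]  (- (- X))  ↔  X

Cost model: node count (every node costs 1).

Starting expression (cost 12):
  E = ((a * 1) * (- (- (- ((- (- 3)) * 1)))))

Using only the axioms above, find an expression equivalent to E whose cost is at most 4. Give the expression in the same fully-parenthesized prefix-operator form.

(a * (- 3))   [cost 4]

step 1: neg_neg (→) rewrites (- (- 3)) into 3, now ((a * 1) * (- (- (- (3 * 1)))))
step 2: mul_one (→) rewrites (a * 1) into a, now (a * (- (- (- (3 * 1)))))
step 3: mul_one (→) rewrites (3 * 1) into 3, now (a * (- (- (- 3))))
step 4: neg_neg (→) rewrites (- (- (- 3))) into (- 3), reaching cost 4 (bound 4)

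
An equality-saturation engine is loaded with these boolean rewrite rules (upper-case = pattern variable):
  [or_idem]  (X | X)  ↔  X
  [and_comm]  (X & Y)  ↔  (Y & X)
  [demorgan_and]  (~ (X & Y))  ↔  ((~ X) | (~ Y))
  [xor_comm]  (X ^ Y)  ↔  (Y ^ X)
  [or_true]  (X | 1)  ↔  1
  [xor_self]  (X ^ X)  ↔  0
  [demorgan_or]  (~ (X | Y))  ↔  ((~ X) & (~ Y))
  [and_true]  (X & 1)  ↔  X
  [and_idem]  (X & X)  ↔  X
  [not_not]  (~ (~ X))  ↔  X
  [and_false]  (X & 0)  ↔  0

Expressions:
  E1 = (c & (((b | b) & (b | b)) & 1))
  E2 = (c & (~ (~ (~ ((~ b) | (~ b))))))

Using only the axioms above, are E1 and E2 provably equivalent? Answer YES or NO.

step 1: and_true (→) rewrites (((b | b) & (b | b)) & 1) into ((b | b) & (b | b)), now (c & ((b | b) & (b | b)))
step 2: and_idem (→) rewrites ((b | b) & (b | b)) into (b | b), now (c & (b | b))
step 3: or_idem (→) rewrites (b | b) into b, now (c & b)
step 4: not_not (←) rewrites b into (~ (~ b)), now (c & (~ (~ b)))
step 5: not_not (←) rewrites (~ b) into (~ (~ (~ b))), now (c & (~ (~ (~ (~ b)))))
step 6: or_idem (←) rewrites (~ b) into ((~ b) | (~ b)), which is E2

YES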